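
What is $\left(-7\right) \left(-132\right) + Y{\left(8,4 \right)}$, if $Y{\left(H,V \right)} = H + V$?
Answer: $936$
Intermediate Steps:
$\left(-7\right) \left(-132\right) + Y{\left(8,4 \right)} = \left(-7\right) \left(-132\right) + \left(8 + 4\right) = 924 + 12 = 936$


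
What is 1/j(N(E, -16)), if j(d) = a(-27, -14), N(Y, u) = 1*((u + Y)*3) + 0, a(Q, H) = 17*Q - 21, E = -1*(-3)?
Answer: -1/480 ≈ -0.0020833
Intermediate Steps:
E = 3
a(Q, H) = -21 + 17*Q
N(Y, u) = 3*Y + 3*u (N(Y, u) = 1*((Y + u)*3) + 0 = 1*(3*Y + 3*u) + 0 = (3*Y + 3*u) + 0 = 3*Y + 3*u)
j(d) = -480 (j(d) = -21 + 17*(-27) = -21 - 459 = -480)
1/j(N(E, -16)) = 1/(-480) = -1/480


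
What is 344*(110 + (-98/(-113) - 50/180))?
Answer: 38689508/1017 ≈ 38043.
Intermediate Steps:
344*(110 + (-98/(-113) - 50/180)) = 344*(110 + (-98*(-1/113) - 50*1/180)) = 344*(110 + (98/113 - 5/18)) = 344*(110 + 1199/2034) = 344*(224939/2034) = 38689508/1017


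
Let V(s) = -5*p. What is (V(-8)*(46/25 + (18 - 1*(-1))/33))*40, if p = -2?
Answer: 31888/33 ≈ 966.30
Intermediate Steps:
V(s) = 10 (V(s) = -5*(-2) = 10)
(V(-8)*(46/25 + (18 - 1*(-1))/33))*40 = (10*(46/25 + (18 - 1*(-1))/33))*40 = (10*(46*(1/25) + (18 + 1)*(1/33)))*40 = (10*(46/25 + 19*(1/33)))*40 = (10*(46/25 + 19/33))*40 = (10*(1993/825))*40 = (3986/165)*40 = 31888/33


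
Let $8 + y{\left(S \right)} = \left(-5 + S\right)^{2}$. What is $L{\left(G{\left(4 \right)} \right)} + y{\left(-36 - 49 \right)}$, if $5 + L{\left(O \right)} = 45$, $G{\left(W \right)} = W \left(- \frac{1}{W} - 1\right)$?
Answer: $8132$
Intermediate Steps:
$G{\left(W \right)} = W \left(-1 - \frac{1}{W}\right)$
$y{\left(S \right)} = -8 + \left(-5 + S\right)^{2}$
$L{\left(O \right)} = 40$ ($L{\left(O \right)} = -5 + 45 = 40$)
$L{\left(G{\left(4 \right)} \right)} + y{\left(-36 - 49 \right)} = 40 - \left(8 - \left(-5 - 85\right)^{2}\right) = 40 - \left(8 - \left(-90\right)^{2}\right) = 40 + \left(-8 + 8100\right) = 40 + 8092 = 8132$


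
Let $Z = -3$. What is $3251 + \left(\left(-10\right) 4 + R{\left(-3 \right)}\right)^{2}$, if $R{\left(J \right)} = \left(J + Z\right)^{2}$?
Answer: $3267$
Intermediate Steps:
$R{\left(J \right)} = \left(-3 + J\right)^{2}$ ($R{\left(J \right)} = \left(J - 3\right)^{2} = \left(-3 + J\right)^{2}$)
$3251 + \left(\left(-10\right) 4 + R{\left(-3 \right)}\right)^{2} = 3251 + \left(\left(-10\right) 4 + \left(-3 - 3\right)^{2}\right)^{2} = 3251 + \left(-40 + \left(-6\right)^{2}\right)^{2} = 3251 + \left(-40 + 36\right)^{2} = 3251 + \left(-4\right)^{2} = 3251 + 16 = 3267$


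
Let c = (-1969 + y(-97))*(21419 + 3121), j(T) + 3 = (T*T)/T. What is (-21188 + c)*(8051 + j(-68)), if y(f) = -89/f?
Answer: -37400978380080/97 ≈ -3.8558e+11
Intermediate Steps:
j(T) = -3 + T (j(T) = -3 + (T*T)/T = -3 + T²/T = -3 + T)
c = -4684784160/97 (c = (-1969 - 89/(-97))*(21419 + 3121) = (-1969 - 89*(-1/97))*24540 = (-1969 + 89/97)*24540 = -190904/97*24540 = -4684784160/97 ≈ -4.8297e+7)
(-21188 + c)*(8051 + j(-68)) = (-21188 - 4684784160/97)*(8051 + (-3 - 68)) = -4686839396*(8051 - 71)/97 = -4686839396/97*7980 = -37400978380080/97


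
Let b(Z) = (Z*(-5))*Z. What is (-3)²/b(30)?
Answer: -1/500 ≈ -0.0020000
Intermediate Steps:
b(Z) = -5*Z² (b(Z) = (-5*Z)*Z = -5*Z²)
(-3)²/b(30) = (-3)²/((-5*30²)) = 9/((-5*900)) = 9/(-4500) = 9*(-1/4500) = -1/500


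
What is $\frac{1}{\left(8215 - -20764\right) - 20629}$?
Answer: $\frac{1}{8350} \approx 0.00011976$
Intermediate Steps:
$\frac{1}{\left(8215 - -20764\right) - 20629} = \frac{1}{\left(8215 + 20764\right) - 20629} = \frac{1}{28979 - 20629} = \frac{1}{8350}$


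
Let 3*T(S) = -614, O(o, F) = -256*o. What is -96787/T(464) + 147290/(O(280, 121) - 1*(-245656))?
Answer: 1150142759/2427756 ≈ 473.75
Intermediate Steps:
T(S) = -614/3 (T(S) = (⅓)*(-614) = -614/3)
-96787/T(464) + 147290/(O(280, 121) - 1*(-245656)) = -96787/(-614/3) + 147290/(-256*280 - 1*(-245656)) = -96787*(-3/614) + 147290/(-71680 + 245656) = 290361/614 + 147290/173976 = 290361/614 + 147290*(1/173976) = 290361/614 + 6695/7908 = 1150142759/2427756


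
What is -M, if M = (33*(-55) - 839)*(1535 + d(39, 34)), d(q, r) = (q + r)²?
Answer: 18217056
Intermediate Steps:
M = -18217056 (M = (33*(-55) - 839)*(1535 + (39 + 34)²) = (-1815 - 839)*(1535 + 73²) = -2654*(1535 + 5329) = -2654*6864 = -18217056)
-M = -1*(-18217056) = 18217056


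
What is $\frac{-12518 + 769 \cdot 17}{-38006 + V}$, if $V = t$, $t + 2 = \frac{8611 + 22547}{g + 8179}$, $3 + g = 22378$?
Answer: $- \frac{8478735}{580632637} \approx -0.014603$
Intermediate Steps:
$g = 22375$ ($g = -3 + 22378 = 22375$)
$t = - \frac{14975}{15277}$ ($t = -2 + \frac{8611 + 22547}{22375 + 8179} = -2 + \frac{31158}{30554} = -2 + 31158 \cdot \frac{1}{30554} = -2 + \frac{15579}{15277} = - \frac{14975}{15277} \approx -0.98023$)
$V = - \frac{14975}{15277} \approx -0.98023$
$\frac{-12518 + 769 \cdot 17}{-38006 + V} = \frac{-12518 + 769 \cdot 17}{-38006 - \frac{14975}{15277}} = \frac{-12518 + 13073}{- \frac{580632637}{15277}} = 555 \left(- \frac{15277}{580632637}\right) = - \frac{8478735}{580632637}$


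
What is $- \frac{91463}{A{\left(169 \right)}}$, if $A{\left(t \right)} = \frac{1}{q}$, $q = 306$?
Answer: $-27987678$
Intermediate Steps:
$A{\left(t \right)} = \frac{1}{306}$
$- \frac{91463}{A{\left(169 \right)}} = - 91463 \frac{1}{\frac{1}{306}} = \left(-91463\right) 306 = -27987678$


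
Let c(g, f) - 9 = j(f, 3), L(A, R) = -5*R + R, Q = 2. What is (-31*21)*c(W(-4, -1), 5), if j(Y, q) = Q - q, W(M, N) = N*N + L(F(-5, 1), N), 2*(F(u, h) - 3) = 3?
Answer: -5208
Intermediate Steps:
F(u, h) = 9/2 (F(u, h) = 3 + (½)*3 = 3 + 3/2 = 9/2)
L(A, R) = -4*R
W(M, N) = N² - 4*N (W(M, N) = N*N - 4*N = N² - 4*N)
j(Y, q) = 2 - q
c(g, f) = 8 (c(g, f) = 9 + (2 - 1*3) = 9 + (2 - 3) = 9 - 1 = 8)
(-31*21)*c(W(-4, -1), 5) = -31*21*8 = -651*8 = -5208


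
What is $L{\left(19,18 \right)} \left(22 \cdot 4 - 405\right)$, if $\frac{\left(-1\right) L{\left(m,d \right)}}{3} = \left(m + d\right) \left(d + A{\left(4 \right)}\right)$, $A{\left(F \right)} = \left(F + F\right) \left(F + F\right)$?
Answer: $2885334$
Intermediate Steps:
$A{\left(F \right)} = 4 F^{2}$ ($A{\left(F \right)} = 2 F 2 F = 4 F^{2}$)
$L{\left(m,d \right)} = - 3 \left(64 + d\right) \left(d + m\right)$ ($L{\left(m,d \right)} = - 3 \left(m + d\right) \left(d + 4 \cdot 4^{2}\right) = - 3 \left(d + m\right) \left(d + 4 \cdot 16\right) = - 3 \left(d + m\right) \left(d + 64\right) = - 3 \left(d + m\right) \left(64 + d\right) = - 3 \left(64 + d\right) \left(d + m\right)$)
$L{\left(19,18 \right)} \left(22 \cdot 4 - 405\right) = \left(\left(-192\right) 18 - 3648 - 3 \cdot 18^{2} - 54 \cdot 19\right) \left(22 \cdot 4 - 405\right) = \left(-3456 - 3648 - 972 - 1026\right) \left(88 - 405\right) = \left(-3456 - 3648 - 972 - 1026\right) \left(-317\right) = \left(-9102\right) \left(-317\right) = 2885334$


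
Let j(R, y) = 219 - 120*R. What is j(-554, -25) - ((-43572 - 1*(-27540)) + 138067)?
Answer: -55336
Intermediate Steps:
j(R, y) = 219 - 120*R
j(-554, -25) - ((-43572 - 1*(-27540)) + 138067) = (219 - 120*(-554)) - ((-43572 - 1*(-27540)) + 138067) = (219 + 66480) - ((-43572 + 27540) + 138067) = 66699 - (-16032 + 138067) = 66699 - 1*122035 = 66699 - 122035 = -55336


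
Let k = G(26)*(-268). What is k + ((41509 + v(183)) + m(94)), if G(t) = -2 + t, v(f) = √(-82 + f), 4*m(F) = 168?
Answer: 35119 + √101 ≈ 35129.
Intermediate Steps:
m(F) = 42 (m(F) = (¼)*168 = 42)
k = -6432 (k = (-2 + 26)*(-268) = 24*(-268) = -6432)
k + ((41509 + v(183)) + m(94)) = -6432 + ((41509 + √(-82 + 183)) + 42) = -6432 + ((41509 + √101) + 42) = -6432 + (41551 + √101) = 35119 + √101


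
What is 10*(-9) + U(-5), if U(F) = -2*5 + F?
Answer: -105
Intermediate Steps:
U(F) = -10 + F
10*(-9) + U(-5) = 10*(-9) + (-10 - 5) = -90 - 15 = -105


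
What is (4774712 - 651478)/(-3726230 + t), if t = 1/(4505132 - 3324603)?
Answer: -4867597310786/4398922575669 ≈ -1.1065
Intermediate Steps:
t = 1/1180529 ≈ 8.4708e-7
(4774712 - 651478)/(-3726230 + t) = (4774712 - 651478)/(-3726230 + 1/1180529) = 4123234/(-4398922575669/1180529) = 4123234*(-1180529/4398922575669) = -4867597310786/4398922575669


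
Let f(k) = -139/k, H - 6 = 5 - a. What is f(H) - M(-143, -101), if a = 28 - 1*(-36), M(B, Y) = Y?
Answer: 5492/53 ≈ 103.62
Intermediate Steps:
a = 64 (a = 28 + 36 = 64)
H = -53 (H = 6 + (5 - 1*64) = 6 + (5 - 64) = 6 - 59 = -53)
f(H) - M(-143, -101) = -139/(-53) - 1*(-101) = -139*(-1/53) + 101 = 139/53 + 101 = 5492/53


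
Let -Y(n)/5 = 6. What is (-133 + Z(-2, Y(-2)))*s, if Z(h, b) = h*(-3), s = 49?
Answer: -6223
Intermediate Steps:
Y(n) = -30 (Y(n) = -5*6 = -30)
Z(h, b) = -3*h
(-133 + Z(-2, Y(-2)))*s = (-133 - 3*(-2))*49 = (-133 + 6)*49 = -127*49 = -6223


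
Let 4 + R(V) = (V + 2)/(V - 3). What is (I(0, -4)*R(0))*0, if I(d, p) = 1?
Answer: 0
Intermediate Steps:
R(V) = -4 + (2 + V)/(-3 + V) (R(V) = -4 + (V + 2)/(V - 3) = -4 + (2 + V)/(-3 + V))
(I(0, -4)*R(0))*0 = (1*((14 - 3*0)/(-3 + 0)))*0 = (1*((14 + 0)/(-3)))*0 = (1*(-1/3*14))*0 = (1*(-14/3))*0 = -14/3*0 = 0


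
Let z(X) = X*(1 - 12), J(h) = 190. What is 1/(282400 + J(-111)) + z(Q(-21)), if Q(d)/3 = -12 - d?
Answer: -83929229/282590 ≈ -297.00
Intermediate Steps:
Q(d) = -36 - 3*d (Q(d) = 3*(-12 - d) = -36 - 3*d)
z(X) = -11*X (z(X) = X*(-11) = -11*X)
1/(282400 + J(-111)) + z(Q(-21)) = 1/(282400 + 190) - 11*(-36 - 3*(-21)) = 1/282590 - 11*(-36 + 63) = 1/282590 - 11*27 = 1/282590 - 297 = -83929229/282590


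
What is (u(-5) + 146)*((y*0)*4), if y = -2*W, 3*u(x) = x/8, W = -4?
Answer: 0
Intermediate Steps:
u(x) = x/24 (u(x) = (x/8)/3 = x/24)
y = 8 (y = -2*(-4) = 8)
(u(-5) + 146)*((y*0)*4) = ((1/24)*(-5) + 146)*((8*0)*4) = (-5/24 + 146)*(0*4) = (3499/24)*0 = 0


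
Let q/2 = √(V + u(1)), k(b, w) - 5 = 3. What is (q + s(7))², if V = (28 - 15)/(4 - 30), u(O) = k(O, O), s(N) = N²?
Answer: (49 + √30)² ≈ 2967.8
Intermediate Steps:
k(b, w) = 8 (k(b, w) = 5 + 3 = 8)
u(O) = 8
V = -½ (V = 13/(-26) = 13*(-1/26) = -½ ≈ -0.50000)
q = √30 (q = 2*√(-½ + 8) = 2*√(15/2) = 2*(√30/2) = √30 ≈ 5.4772)
(q + s(7))² = (√30 + 7²)² = (√30 + 49)² = (49 + √30)²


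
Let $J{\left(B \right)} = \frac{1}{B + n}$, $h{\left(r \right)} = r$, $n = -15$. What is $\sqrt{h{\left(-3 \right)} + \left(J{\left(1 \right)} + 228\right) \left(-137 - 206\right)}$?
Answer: $\frac{i \sqrt{312730}}{2} \approx 279.61 i$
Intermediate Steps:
$J{\left(B \right)} = \frac{1}{-15 + B}$ ($J{\left(B \right)} = \frac{1}{B - 15} = \frac{1}{-15 + B}$)
$\sqrt{h{\left(-3 \right)} + \left(J{\left(1 \right)} + 228\right) \left(-137 - 206\right)} = \sqrt{-3 + \left(\frac{1}{-15 + 1} + 228\right) \left(-137 - 206\right)} = \sqrt{-3 + \left(\frac{1}{-14} + 228\right) \left(-343\right)} = \sqrt{-3 + \left(- \frac{1}{14} + 228\right) \left(-343\right)} = \sqrt{-3 + \frac{3191}{14} \left(-343\right)} = \sqrt{-3 - \frac{156359}{2}} = \sqrt{- \frac{156365}{2}} = \frac{i \sqrt{312730}}{2}$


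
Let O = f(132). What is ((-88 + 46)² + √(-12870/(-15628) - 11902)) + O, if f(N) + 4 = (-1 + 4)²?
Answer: 1769 + I*√726669126502/7814 ≈ 1769.0 + 109.09*I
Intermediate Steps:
f(N) = 5 (f(N) = -4 + (-1 + 4)² = -4 + 3² = -4 + 9 = 5)
O = 5
((-88 + 46)² + √(-12870/(-15628) - 11902)) + O = ((-88 + 46)² + √(-12870/(-15628) - 11902)) + 5 = ((-42)² + √(-12870*(-1/15628) - 11902)) + 5 = (1764 + √(6435/7814 - 11902)) + 5 = (1764 + √(-92995793/7814)) + 5 = (1764 + I*√726669126502/7814) + 5 = 1769 + I*√726669126502/7814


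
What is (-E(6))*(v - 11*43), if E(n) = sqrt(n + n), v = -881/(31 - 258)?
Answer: 212980*sqrt(3)/227 ≈ 1625.1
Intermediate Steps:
v = 881/227 (v = -881/(-227) = -881*(-1/227) = 881/227 ≈ 3.8811)
E(n) = sqrt(2)*sqrt(n) (E(n) = sqrt(2*n) = sqrt(2)*sqrt(n))
(-E(6))*(v - 11*43) = (-sqrt(2)*sqrt(6))*(881/227 - 11*43) = (-2*sqrt(3))*(881/227 - 473) = -2*sqrt(3)*(-106490/227) = 212980*sqrt(3)/227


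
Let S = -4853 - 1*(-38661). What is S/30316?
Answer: 8452/7579 ≈ 1.1152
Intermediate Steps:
S = 33808 (S = -4853 + 38661 = 33808)
S/30316 = 33808/30316 = 33808*(1/30316) = 8452/7579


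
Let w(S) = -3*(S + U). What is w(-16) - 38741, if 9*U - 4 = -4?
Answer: -38693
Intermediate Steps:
U = 0 (U = 4/9 + (1/9)*(-4) = 4/9 - 4/9 = 0)
w(S) = -3*S (w(S) = -3*(S + 0) = -3*S)
w(-16) - 38741 = -3*(-16) - 38741 = 48 - 38741 = -38693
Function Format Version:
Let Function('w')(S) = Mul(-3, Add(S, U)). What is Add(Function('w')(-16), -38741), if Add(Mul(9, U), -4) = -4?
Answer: -38693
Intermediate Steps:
U = 0 (U = Add(Rational(4, 9), Mul(Rational(1, 9), -4)) = Add(Rational(4, 9), Rational(-4, 9)) = 0)
Function('w')(S) = Mul(-3, S) (Function('w')(S) = Mul(-3, Add(S, 0)) = Mul(-3, S))
Add(Function('w')(-16), -38741) = Add(Mul(-3, -16), -38741) = Add(48, -38741) = -38693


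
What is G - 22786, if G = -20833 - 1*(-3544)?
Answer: -40075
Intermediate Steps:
G = -17289 (G = -20833 + 3544 = -17289)
G - 22786 = -17289 - 22786 = -40075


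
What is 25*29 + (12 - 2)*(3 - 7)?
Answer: 685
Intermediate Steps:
25*29 + (12 - 2)*(3 - 7) = 725 + 10*(-4) = 725 - 40 = 685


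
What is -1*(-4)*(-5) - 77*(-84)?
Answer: 6448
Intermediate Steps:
-1*(-4)*(-5) - 77*(-84) = 4*(-5) + 6468 = -20 + 6468 = 6448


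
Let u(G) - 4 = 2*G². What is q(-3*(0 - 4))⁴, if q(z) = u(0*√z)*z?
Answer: 5308416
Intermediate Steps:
u(G) = 4 + 2*G²
q(z) = 4*z (q(z) = (4 + 2*(0*√z)²)*z = (4 + 2*0²)*z = (4 + 2*0)*z = (4 + 0)*z = 4*z)
q(-3*(0 - 4))⁴ = (4*(-3*(0 - 4)))⁴ = (4*(-3*(-4)))⁴ = (4*12)⁴ = 48⁴ = 5308416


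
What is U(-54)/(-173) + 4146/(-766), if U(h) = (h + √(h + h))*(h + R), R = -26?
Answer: -2013189/66259 + 480*I*√3/173 ≈ -30.384 + 4.8057*I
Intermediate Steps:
U(h) = (-26 + h)*(h + √2*√h) (U(h) = (h + √(h + h))*(h - 26) = (h + √(2*h))*(-26 + h) = (h + √2*√h)*(-26 + h) = (-26 + h)*(h + √2*√h))
U(-54)/(-173) + 4146/(-766) = ((-54)² - 26*(-54) + √2*(-54)^(3/2) - 26*√2*√(-54))/(-173) + 4146/(-766) = (2916 + 1404 + √2*(-162*I*√6) - 26*√2*3*I*√6)*(-1/173) + 4146*(-1/766) = (2916 + 1404 - 324*I*√3 - 156*I*√3)*(-1/173) - 2073/383 = (4320 - 480*I*√3)*(-1/173) - 2073/383 = (-4320/173 + 480*I*√3/173) - 2073/383 = -2013189/66259 + 480*I*√3/173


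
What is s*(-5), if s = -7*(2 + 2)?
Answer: 140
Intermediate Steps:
s = -28 (s = -7*4 = -28)
s*(-5) = -28*(-5) = 140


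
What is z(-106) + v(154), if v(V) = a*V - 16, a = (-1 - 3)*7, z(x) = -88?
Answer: -4416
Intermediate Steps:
a = -28 (a = -4*7 = -28)
v(V) = -16 - 28*V (v(V) = -28*V - 16 = -16 - 28*V)
z(-106) + v(154) = -88 + (-16 - 28*154) = -88 + (-16 - 4312) = -88 - 4328 = -4416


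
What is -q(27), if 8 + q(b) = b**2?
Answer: -721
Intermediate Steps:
q(b) = -8 + b**2
-q(27) = -(-8 + 27**2) = -(-8 + 729) = -1*721 = -721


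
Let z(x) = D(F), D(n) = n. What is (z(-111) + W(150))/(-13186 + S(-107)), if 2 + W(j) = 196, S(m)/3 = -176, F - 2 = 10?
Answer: -103/6857 ≈ -0.015021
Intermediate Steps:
F = 12 (F = 2 + 10 = 12)
S(m) = -528 (S(m) = 3*(-176) = -528)
W(j) = 194 (W(j) = -2 + 196 = 194)
z(x) = 12
(z(-111) + W(150))/(-13186 + S(-107)) = (12 + 194)/(-13186 - 528) = 206/(-13714) = 206*(-1/13714) = -103/6857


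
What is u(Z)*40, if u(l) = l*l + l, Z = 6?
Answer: 1680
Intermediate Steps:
u(l) = l + l² (u(l) = l² + l = l + l²)
u(Z)*40 = (6*(1 + 6))*40 = (6*7)*40 = 42*40 = 1680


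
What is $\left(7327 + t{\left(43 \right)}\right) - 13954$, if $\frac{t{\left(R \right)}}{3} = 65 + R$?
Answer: $-6303$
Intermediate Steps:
$t{\left(R \right)} = 195 + 3 R$ ($t{\left(R \right)} = 3 \left(65 + R\right) = 195 + 3 R$)
$\left(7327 + t{\left(43 \right)}\right) - 13954 = \left(7327 + \left(195 + 3 \cdot 43\right)\right) - 13954 = \left(7327 + \left(195 + 129\right)\right) - 13954 = \left(7327 + 324\right) - 13954 = 7651 - 13954 = -6303$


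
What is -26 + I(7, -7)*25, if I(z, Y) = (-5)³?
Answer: -3151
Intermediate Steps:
I(z, Y) = -125
-26 + I(7, -7)*25 = -26 - 125*25 = -26 - 3125 = -3151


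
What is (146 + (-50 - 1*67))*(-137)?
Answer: -3973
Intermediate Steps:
(146 + (-50 - 1*67))*(-137) = (146 + (-50 - 67))*(-137) = (146 - 117)*(-137) = 29*(-137) = -3973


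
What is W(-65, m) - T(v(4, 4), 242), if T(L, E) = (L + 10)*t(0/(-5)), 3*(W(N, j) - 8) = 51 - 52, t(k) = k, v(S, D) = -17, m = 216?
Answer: 23/3 ≈ 7.6667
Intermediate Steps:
W(N, j) = 23/3 (W(N, j) = 8 + (51 - 52)/3 = 8 + (⅓)*(-1) = 8 - ⅓ = 23/3)
T(L, E) = 0 (T(L, E) = (L + 10)*(0/(-5)) = (10 + L)*(0*(-⅕)) = (10 + L)*0 = 0)
W(-65, m) - T(v(4, 4), 242) = 23/3 - 1*0 = 23/3 + 0 = 23/3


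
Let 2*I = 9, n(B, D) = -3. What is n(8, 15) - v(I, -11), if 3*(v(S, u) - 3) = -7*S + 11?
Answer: ⅚ ≈ 0.83333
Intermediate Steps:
I = 9/2 (I = (½)*9 = 9/2 ≈ 4.5000)
v(S, u) = 20/3 - 7*S/3 (v(S, u) = 3 + (-7*S + 11)/3 = 3 + (11 - 7*S)/3 = 3 + (11/3 - 7*S/3) = 20/3 - 7*S/3)
n(8, 15) - v(I, -11) = -3 - (20/3 - 7/3*9/2) = -3 - (20/3 - 21/2) = -3 - 1*(-23/6) = -3 + 23/6 = ⅚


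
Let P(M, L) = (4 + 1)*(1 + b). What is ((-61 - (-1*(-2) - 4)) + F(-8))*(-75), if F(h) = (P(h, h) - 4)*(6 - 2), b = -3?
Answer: 8625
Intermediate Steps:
P(M, L) = -10 (P(M, L) = (4 + 1)*(1 - 3) = 5*(-2) = -10)
F(h) = -56 (F(h) = (-10 - 4)*(6 - 2) = -14*4 = -56)
((-61 - (-1*(-2) - 4)) + F(-8))*(-75) = ((-61 - (-1*(-2) - 4)) - 56)*(-75) = ((-61 - (2 - 4)) - 56)*(-75) = ((-61 - 1*(-2)) - 56)*(-75) = ((-61 + 2) - 56)*(-75) = (-59 - 56)*(-75) = -115*(-75) = 8625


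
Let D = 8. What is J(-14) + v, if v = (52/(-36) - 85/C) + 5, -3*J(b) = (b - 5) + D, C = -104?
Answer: 7525/936 ≈ 8.0395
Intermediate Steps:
J(b) = -1 - b/3 (J(b) = -((b - 5) + 8)/3 = -((-5 + b) + 8)/3 = -(3 + b)/3 = -1 - b/3)
v = 4093/936 (v = (52/(-36) - 85/(-104)) + 5 = (52*(-1/36) - 85*(-1/104)) + 5 = (-13/9 + 85/104) + 5 = -587/936 + 5 = 4093/936 ≈ 4.3729)
J(-14) + v = (-1 - 1/3*(-14)) + 4093/936 = (-1 + 14/3) + 4093/936 = 11/3 + 4093/936 = 7525/936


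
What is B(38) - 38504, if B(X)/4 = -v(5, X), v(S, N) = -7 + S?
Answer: -38496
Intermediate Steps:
B(X) = 8 (B(X) = 4*(-(-7 + 5)) = 4*(-1*(-2)) = 4*2 = 8)
B(38) - 38504 = 8 - 38504 = -38496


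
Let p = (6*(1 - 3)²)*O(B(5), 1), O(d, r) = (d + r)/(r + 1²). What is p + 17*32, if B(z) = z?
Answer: 616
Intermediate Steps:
O(d, r) = (d + r)/(1 + r) (O(d, r) = (d + r)/(r + 1) = (d + r)/(1 + r))
p = 72 (p = (6*(1 - 3)²)*((5 + 1)/(1 + 1)) = (6*(-2)²)*(6/2) = (6*4)*((½)*6) = 24*3 = 72)
p + 17*32 = 72 + 17*32 = 72 + 544 = 616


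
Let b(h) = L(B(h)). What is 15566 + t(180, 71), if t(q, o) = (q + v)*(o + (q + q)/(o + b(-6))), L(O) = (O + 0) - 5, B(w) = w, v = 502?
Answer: 68080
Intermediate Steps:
L(O) = -5 + O (L(O) = O - 5 = -5 + O)
b(h) = -5 + h
t(q, o) = (502 + q)*(o + 2*q/(-11 + o)) (t(q, o) = (q + 502)*(o + (q + q)/(o + (-5 - 6))) = (502 + q)*(o + (2*q)/(o - 11)) = (502 + q)*(o + (2*q)/(-11 + o)) = (502 + q)*(o + 2*q/(-11 + o)))
15566 + t(180, 71) = 15566 + (-5522*71 + 2*180**2 + 502*71**2 + 1004*180 + 180*71**2 - 11*71*180)/(-11 + 71) = 15566 + (-392062 + 2*32400 + 502*5041 + 180720 + 180*5041 - 140580)/60 = 15566 + (-392062 + 64800 + 2530582 + 180720 + 907380 - 140580)/60 = 15566 + (1/60)*3150840 = 15566 + 52514 = 68080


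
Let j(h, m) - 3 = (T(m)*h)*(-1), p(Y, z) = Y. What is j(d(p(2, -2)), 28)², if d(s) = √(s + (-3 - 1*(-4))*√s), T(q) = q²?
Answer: (3 - 784*√(2 + √2))² ≈ 2.0899e+6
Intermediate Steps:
d(s) = √(s + √s) (d(s) = √(s + (-3 + 4)*√s) = √(s + 1*√s) = √(s + √s))
j(h, m) = 3 - h*m² (j(h, m) = 3 + (m²*h)*(-1) = 3 + (h*m²)*(-1) = 3 - h*m²)
j(d(p(2, -2)), 28)² = (3 - 1*√(2 + √2)*28²)² = (3 - 1*√(2 + √2)*784)² = (3 - 784*√(2 + √2))²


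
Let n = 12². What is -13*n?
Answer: -1872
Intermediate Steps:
n = 144
-13*n = -13*144 = -1872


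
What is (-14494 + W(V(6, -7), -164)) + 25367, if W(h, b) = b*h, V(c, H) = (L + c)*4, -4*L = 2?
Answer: 7265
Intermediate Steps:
L = -½ (L = -¼*2 = -½ ≈ -0.50000)
V(c, H) = -2 + 4*c (V(c, H) = (-½ + c)*4 = -2 + 4*c)
(-14494 + W(V(6, -7), -164)) + 25367 = (-14494 - 164*(-2 + 4*6)) + 25367 = (-14494 - 164*(-2 + 24)) + 25367 = (-14494 - 164*22) + 25367 = (-14494 - 3608) + 25367 = -18102 + 25367 = 7265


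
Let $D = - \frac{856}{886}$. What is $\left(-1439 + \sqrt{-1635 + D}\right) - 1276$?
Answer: $-2715 + \frac{i \sqrt{321056719}}{443} \approx -2715.0 + 40.447 i$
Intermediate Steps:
$D = - \frac{428}{443}$ ($D = \left(-856\right) \frac{1}{886} = - \frac{428}{443} \approx -0.96614$)
$\left(-1439 + \sqrt{-1635 + D}\right) - 1276 = \left(-1439 + \sqrt{-1635 - \frac{428}{443}}\right) - 1276 = \left(-1439 + \sqrt{- \frac{724733}{443}}\right) - 1276 = \left(-1439 + \frac{i \sqrt{321056719}}{443}\right) - 1276 = -2715 + \frac{i \sqrt{321056719}}{443}$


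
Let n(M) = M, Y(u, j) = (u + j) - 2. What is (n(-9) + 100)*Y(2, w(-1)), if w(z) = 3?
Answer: 273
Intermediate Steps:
Y(u, j) = -2 + j + u (Y(u, j) = (j + u) - 2 = -2 + j + u)
(n(-9) + 100)*Y(2, w(-1)) = (-9 + 100)*(-2 + 3 + 2) = 91*3 = 273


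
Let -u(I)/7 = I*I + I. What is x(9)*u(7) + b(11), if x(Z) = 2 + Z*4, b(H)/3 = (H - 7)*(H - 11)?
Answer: -14896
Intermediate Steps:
b(H) = 3*(-11 + H)*(-7 + H) (b(H) = 3*((H - 7)*(H - 11)) = 3*((-7 + H)*(-11 + H)) = 3*((-11 + H)*(-7 + H)) = 3*(-11 + H)*(-7 + H))
x(Z) = 2 + 4*Z
u(I) = -7*I - 7*I² (u(I) = -7*(I*I + I) = -7*(I² + I) = -7*(I + I²) = -7*I - 7*I²)
x(9)*u(7) + b(11) = (2 + 4*9)*(-7*7*(1 + 7)) + (231 - 54*11 + 3*11²) = (2 + 36)*(-7*7*8) + (231 - 594 + 3*121) = 38*(-392) + (231 - 594 + 363) = -14896 + 0 = -14896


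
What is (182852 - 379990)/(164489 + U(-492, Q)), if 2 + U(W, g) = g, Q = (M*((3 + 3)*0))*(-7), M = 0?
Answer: -197138/164487 ≈ -1.1985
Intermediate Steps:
Q = 0 (Q = (0*((3 + 3)*0))*(-7) = (0*(6*0))*(-7) = (0*0)*(-7) = 0*(-7) = 0)
U(W, g) = -2 + g
(182852 - 379990)/(164489 + U(-492, Q)) = (182852 - 379990)/(164489 + (-2 + 0)) = -197138/(164489 - 2) = -197138/164487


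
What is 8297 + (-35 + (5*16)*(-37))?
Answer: 5302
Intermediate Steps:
8297 + (-35 + (5*16)*(-37)) = 8297 + (-35 + 80*(-37)) = 8297 + (-35 - 2960) = 8297 - 2995 = 5302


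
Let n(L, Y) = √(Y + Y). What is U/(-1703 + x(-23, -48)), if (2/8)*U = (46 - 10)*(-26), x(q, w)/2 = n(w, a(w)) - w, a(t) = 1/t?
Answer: 36099648/15494695 + 3744*I*√6/15494695 ≈ 2.3298 + 0.00059187*I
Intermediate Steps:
n(L, Y) = √2*√Y (n(L, Y) = √(2*Y) = √2*√Y)
x(q, w) = -2*w + 2*√2*√(1/w) (x(q, w) = 2*(√2*√(1/w) - w) = 2*(-w + √2*√(1/w)) = -2*w + 2*√2*√(1/w))
U = -3744 (U = 4*((46 - 10)*(-26)) = 4*(36*(-26)) = 4*(-936) = -3744)
U/(-1703 + x(-23, -48)) = -3744/(-1703 + (-2*(-48) + 2*√2*√(1/(-48)))) = -3744/(-1703 + (96 + 2*√2*√(-1/48))) = -3744/(-1703 + (96 + 2*√2*(I*√3/12))) = -3744/(-1703 + (96 + I*√6/6)) = -3744/(-1607 + I*√6/6)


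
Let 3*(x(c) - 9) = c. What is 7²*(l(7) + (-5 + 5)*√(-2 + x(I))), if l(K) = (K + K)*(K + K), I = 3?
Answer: 9604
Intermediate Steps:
x(c) = 9 + c/3
l(K) = 4*K² (l(K) = (2*K)*(2*K) = 4*K²)
7²*(l(7) + (-5 + 5)*√(-2 + x(I))) = 7²*(4*7² + (-5 + 5)*√(-2 + (9 + (⅓)*3))) = 49*(4*49 + 0*√(-2 + (9 + 1))) = 49*(196 + 0*√(-2 + 10)) = 49*(196 + 0*√8) = 49*(196 + 0*(2*√2)) = 49*(196 + 0) = 49*196 = 9604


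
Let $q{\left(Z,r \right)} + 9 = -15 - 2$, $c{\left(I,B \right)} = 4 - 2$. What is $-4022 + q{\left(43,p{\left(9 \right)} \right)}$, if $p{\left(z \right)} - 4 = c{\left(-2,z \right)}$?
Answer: $-4048$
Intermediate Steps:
$c{\left(I,B \right)} = 2$
$p{\left(z \right)} = 6$ ($p{\left(z \right)} = 4 + 2 = 6$)
$q{\left(Z,r \right)} = -26$ ($q{\left(Z,r \right)} = -9 - 17 = -26$)
$-4022 + q{\left(43,p{\left(9 \right)} \right)} = -4022 - 26 = -4048$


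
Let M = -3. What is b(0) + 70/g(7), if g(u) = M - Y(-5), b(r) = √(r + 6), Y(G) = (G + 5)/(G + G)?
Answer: -70/3 + √6 ≈ -20.884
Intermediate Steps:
Y(G) = (5 + G)/(2*G) (Y(G) = (5 + G)/((2*G)) = (5 + G)*(1/(2*G)) = (5 + G)/(2*G))
b(r) = √(6 + r)
g(u) = -3 (g(u) = -3 - (5 - 5)/(2*(-5)) = -3 - (-1)*0/(2*5) = -3 - 1*0 = -3 + 0 = -3)
b(0) + 70/g(7) = √(6 + 0) + 70/(-3) = √6 - ⅓*70 = √6 - 70/3 = -70/3 + √6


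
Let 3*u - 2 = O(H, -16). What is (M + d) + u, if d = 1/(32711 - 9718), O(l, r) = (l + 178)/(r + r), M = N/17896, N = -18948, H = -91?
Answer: -6410854459/4937792736 ≈ -1.2983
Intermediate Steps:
M = -4737/4474 (M = -18948/17896 = -18948*1/17896 = -4737/4474 ≈ -1.0588)
O(l, r) = (178 + l)/(2*r) (O(l, r) = (178 + l)/((2*r)) = (178 + l)*(1/(2*r)) = (178 + l)/(2*r))
u = -23/96 (u = ⅔ + ((½)*(178 - 91)/(-16))/3 = ⅔ + ((½)*(-1/16)*87)/3 = ⅔ + (⅓)*(-87/32) = ⅔ - 29/32 = -23/96 ≈ -0.23958)
d = 1/22993 ≈ 4.3491e-5
(M + d) + u = (-4737/4474 + 1/22993) - 23/96 = -108913367/102870682 - 23/96 = -6410854459/4937792736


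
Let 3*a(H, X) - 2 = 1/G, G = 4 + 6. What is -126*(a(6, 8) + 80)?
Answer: -50841/5 ≈ -10168.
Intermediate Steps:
G = 10
a(H, X) = 7/10 (a(H, X) = ⅔ + (⅓)/10 = ⅔ + (⅓)*(⅒) = ⅔ + 1/30 = 7/10)
-126*(a(6, 8) + 80) = -126*(7/10 + 80) = -126*807/10 = -50841/5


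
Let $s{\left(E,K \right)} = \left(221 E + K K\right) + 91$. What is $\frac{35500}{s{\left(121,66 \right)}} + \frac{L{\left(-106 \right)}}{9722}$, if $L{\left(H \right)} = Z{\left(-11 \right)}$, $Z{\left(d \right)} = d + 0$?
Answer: $\frac{86196983}{75802434} \approx 1.1371$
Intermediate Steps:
$Z{\left(d \right)} = d$
$s{\left(E,K \right)} = 91 + K^{2} + 221 E$ ($s{\left(E,K \right)} = \left(221 E + K^{2}\right) + 91 = \left(K^{2} + 221 E\right) + 91 = 91 + K^{2} + 221 E$)
$L{\left(H \right)} = -11$
$\frac{35500}{s{\left(121,66 \right)}} + \frac{L{\left(-106 \right)}}{9722} = \frac{35500}{91 + 66^{2} + 221 \cdot 121} - \frac{11}{9722} = \frac{35500}{91 + 4356 + 26741} - \frac{11}{9722} = \frac{35500}{31188} - \frac{11}{9722} = 35500 \cdot \frac{1}{31188} - \frac{11}{9722} = \frac{8875}{7797} - \frac{11}{9722} = \frac{86196983}{75802434}$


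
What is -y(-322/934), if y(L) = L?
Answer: 161/467 ≈ 0.34475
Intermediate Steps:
-y(-322/934) = -(-322)/934 = -1*(-161/467) = 161/467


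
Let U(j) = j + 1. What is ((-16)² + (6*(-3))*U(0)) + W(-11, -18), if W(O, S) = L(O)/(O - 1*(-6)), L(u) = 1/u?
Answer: 13091/55 ≈ 238.02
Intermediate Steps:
U(j) = 1 + j
W(O, S) = 1/(O*(6 + O)) (W(O, S) = 1/(O*(O - 1*(-6))) = 1/(O*(O + 6)) = 1/(O*(6 + O)))
((-16)² + (6*(-3))*U(0)) + W(-11, -18) = ((-16)² + (6*(-3))*(1 + 0)) + 1/((-11)*(6 - 11)) = (256 - 18*1) - 1/11/(-5) = (256 - 18) - 1/11*(-⅕) = 238 + 1/55 = 13091/55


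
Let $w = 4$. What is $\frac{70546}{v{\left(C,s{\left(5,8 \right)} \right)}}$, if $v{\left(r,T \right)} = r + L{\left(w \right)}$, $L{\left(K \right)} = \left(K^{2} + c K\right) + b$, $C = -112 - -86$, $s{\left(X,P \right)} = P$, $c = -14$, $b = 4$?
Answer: $- \frac{35273}{31} \approx -1137.8$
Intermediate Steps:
$C = -26$ ($C = -112 + 86 = -26$)
$L{\left(K \right)} = 4 + K^{2} - 14 K$ ($L{\left(K \right)} = \left(K^{2} - 14 K\right) + 4 = 4 + K^{2} - 14 K$)
$v{\left(r,T \right)} = -36 + r$ ($v{\left(r,T \right)} = r + \left(4 + 4^{2} - 56\right) = r + \left(4 + 16 - 56\right) = r - 36 = -36 + r$)
$\frac{70546}{v{\left(C,s{\left(5,8 \right)} \right)}} = \frac{70546}{-36 - 26} = \frac{70546}{-62} = 70546 \left(- \frac{1}{62}\right) = - \frac{35273}{31}$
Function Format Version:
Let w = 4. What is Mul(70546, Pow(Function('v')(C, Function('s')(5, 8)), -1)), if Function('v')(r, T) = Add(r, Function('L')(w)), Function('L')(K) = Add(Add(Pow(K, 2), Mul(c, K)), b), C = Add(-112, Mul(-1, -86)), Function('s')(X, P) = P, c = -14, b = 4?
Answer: Rational(-35273, 31) ≈ -1137.8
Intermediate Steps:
C = -26 (C = Add(-112, 86) = -26)
Function('L')(K) = Add(4, Pow(K, 2), Mul(-14, K)) (Function('L')(K) = Add(Add(Pow(K, 2), Mul(-14, K)), 4) = Add(4, Pow(K, 2), Mul(-14, K)))
Function('v')(r, T) = Add(-36, r) (Function('v')(r, T) = Add(r, Add(4, Pow(4, 2), Mul(-14, 4))) = Add(r, Add(4, 16, -56)) = Add(r, -36) = Add(-36, r))
Mul(70546, Pow(Function('v')(C, Function('s')(5, 8)), -1)) = Mul(70546, Pow(Add(-36, -26), -1)) = Mul(70546, Pow(-62, -1)) = Mul(70546, Rational(-1, 62)) = Rational(-35273, 31)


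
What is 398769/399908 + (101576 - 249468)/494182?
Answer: 4056507883/5812568684 ≈ 0.69789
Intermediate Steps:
398769/399908 + (101576 - 249468)/494182 = 398769*(1/399908) - 147892*1/494182 = 23457/23524 - 73946/247091 = 4056507883/5812568684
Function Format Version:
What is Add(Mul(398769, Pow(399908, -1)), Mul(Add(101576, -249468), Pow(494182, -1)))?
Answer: Rational(4056507883, 5812568684) ≈ 0.69789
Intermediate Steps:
Add(Mul(398769, Pow(399908, -1)), Mul(Add(101576, -249468), Pow(494182, -1))) = Add(Mul(398769, Rational(1, 399908)), Mul(-147892, Rational(1, 494182))) = Add(Rational(23457, 23524), Rational(-73946, 247091)) = Rational(4056507883, 5812568684)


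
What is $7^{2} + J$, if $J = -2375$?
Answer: $-2326$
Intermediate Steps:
$7^{2} + J = 7^{2} - 2375 = 49 - 2375 = -2326$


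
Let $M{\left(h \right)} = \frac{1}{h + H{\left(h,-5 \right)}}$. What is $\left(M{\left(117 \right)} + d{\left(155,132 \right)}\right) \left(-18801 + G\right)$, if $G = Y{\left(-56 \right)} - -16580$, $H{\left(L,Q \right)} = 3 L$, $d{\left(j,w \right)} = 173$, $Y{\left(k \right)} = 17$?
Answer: $- \frac{44611715}{117} \approx -3.813 \cdot 10^{5}$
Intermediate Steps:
$M{\left(h \right)} = \frac{1}{4 h}$ ($M{\left(h \right)} = \frac{1}{h + 3 h} = \frac{1}{4 h}$)
$G = 16597$ ($G = 17 - -16580 = 17 + 16580 = 16597$)
$\left(M{\left(117 \right)} + d{\left(155,132 \right)}\right) \left(-18801 + G\right) = \left(\frac{1}{4 \cdot 117} + 173\right) \left(-18801 + 16597\right) = \left(\frac{1}{4} \cdot \frac{1}{117} + 173\right) \left(-2204\right) = \left(\frac{1}{468} + 173\right) \left(-2204\right) = \frac{80965}{468} \left(-2204\right) = - \frac{44611715}{117}$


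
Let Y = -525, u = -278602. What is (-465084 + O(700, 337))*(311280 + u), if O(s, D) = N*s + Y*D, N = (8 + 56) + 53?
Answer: -18303241902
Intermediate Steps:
N = 117 (N = 64 + 53 = 117)
O(s, D) = -525*D + 117*s (O(s, D) = 117*s - 525*D = -525*D + 117*s)
(-465084 + O(700, 337))*(311280 + u) = (-465084 + (-525*337 + 117*700))*(311280 - 278602) = (-465084 + (-176925 + 81900))*32678 = (-465084 - 95025)*32678 = -560109*32678 = -18303241902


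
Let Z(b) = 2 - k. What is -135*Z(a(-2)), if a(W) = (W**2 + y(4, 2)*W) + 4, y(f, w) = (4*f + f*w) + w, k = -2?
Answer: -540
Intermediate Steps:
y(f, w) = w + 4*f + f*w
a(W) = 4 + W**2 + 26*W (a(W) = (W**2 + (2 + 4*4 + 4*2)*W) + 4 = (W**2 + (2 + 16 + 8)*W) + 4 = (W**2 + 26*W) + 4 = 4 + W**2 + 26*W)
Z(b) = 4 (Z(b) = 2 - 1*(-2) = 2 + 2 = 4)
-135*Z(a(-2)) = -135*4 = -540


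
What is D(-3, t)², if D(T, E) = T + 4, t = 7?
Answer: 1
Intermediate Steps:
D(T, E) = 4 + T
D(-3, t)² = (4 - 3)² = 1² = 1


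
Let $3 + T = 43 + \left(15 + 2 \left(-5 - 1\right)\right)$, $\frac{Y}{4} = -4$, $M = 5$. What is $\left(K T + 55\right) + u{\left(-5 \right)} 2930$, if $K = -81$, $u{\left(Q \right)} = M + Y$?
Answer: $-35658$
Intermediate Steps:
$Y = -16$ ($Y = 4 \left(-4\right) = -16$)
$u{\left(Q \right)} = -11$ ($u{\left(Q \right)} = 5 - 16 = -11$)
$T = 43$ ($T = -3 + \left(43 + \left(15 + 2 \left(-5 - 1\right)\right)\right) = -3 + \left(43 + \left(15 + 2 \left(-6\right)\right)\right) = -3 + \left(43 + \left(15 - 12\right)\right) = -3 + \left(43 + 3\right) = -3 + 46 = 43$)
$\left(K T + 55\right) + u{\left(-5 \right)} 2930 = \left(\left(-81\right) 43 + 55\right) - 32230 = \left(-3483 + 55\right) - 32230 = -3428 - 32230 = -35658$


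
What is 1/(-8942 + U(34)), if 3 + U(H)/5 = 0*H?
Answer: -1/8957 ≈ -0.00011164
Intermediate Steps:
U(H) = -15 (U(H) = -15 + 5*(0*H) = -15 + 5*0 = -15 + 0 = -15)
1/(-8942 + U(34)) = 1/(-8942 - 15) = 1/(-8957) = -1/8957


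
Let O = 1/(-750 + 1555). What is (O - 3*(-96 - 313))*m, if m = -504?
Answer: -71116992/115 ≈ -6.1841e+5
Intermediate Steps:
O = 1/805 ≈ 0.0012422
(O - 3*(-96 - 313))*m = (1/805 - 3*(-96 - 313))*(-504) = (1/805 - 3*(-409))*(-504) = (1/805 + 1227)*(-504) = (987736/805)*(-504) = -71116992/115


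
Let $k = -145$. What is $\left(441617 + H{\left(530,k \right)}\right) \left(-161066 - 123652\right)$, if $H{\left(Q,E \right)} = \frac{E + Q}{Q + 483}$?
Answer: $- \frac{127370990639508}{1013} \approx -1.2574 \cdot 10^{11}$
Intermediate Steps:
$H{\left(Q,E \right)} = \frac{E + Q}{483 + Q}$
$\left(441617 + H{\left(530,k \right)}\right) \left(-161066 - 123652\right) = \left(441617 + \frac{-145 + 530}{483 + 530}\right) \left(-161066 - 123652\right) = \left(441617 + \frac{1}{1013} \cdot 385\right) \left(-284718\right) = \left(441617 + \frac{385}{1013}\right) \left(-284718\right) = \frac{447358406}{1013} \left(-284718\right) = - \frac{127370990639508}{1013}$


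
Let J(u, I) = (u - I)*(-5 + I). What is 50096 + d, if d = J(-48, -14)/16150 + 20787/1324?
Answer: 1658698599/33100 ≈ 50112.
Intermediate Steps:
J(u, I) = (-5 + I)*(u - I)
d = 520999/33100 (d = (-1*(-14)² - 5*(-48) + 5*(-14) - 14*(-48))/16150 + 20787/1324 = (-1*196 + 240 - 70 + 672)*(1/16150) + 20787*(1/1324) = (-196 + 240 - 70 + 672)*(1/16150) + 20787/1324 = 646*(1/16150) + 20787/1324 = 1/25 + 20787/1324 = 520999/33100 ≈ 15.740)
50096 + d = 50096 + 520999/33100 = 1658698599/33100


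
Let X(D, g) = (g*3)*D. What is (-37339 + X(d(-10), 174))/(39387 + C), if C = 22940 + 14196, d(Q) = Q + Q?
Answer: -47779/76523 ≈ -0.62437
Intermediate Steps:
d(Q) = 2*Q
X(D, g) = 3*D*g (X(D, g) = (3*g)*D = 3*D*g)
C = 37136
(-37339 + X(d(-10), 174))/(39387 + C) = (-37339 + 3*(2*(-10))*174)/(39387 + 37136) = (-37339 + 3*(-20)*174)/76523 = (-37339 - 10440)*(1/76523) = -47779*1/76523 = -47779/76523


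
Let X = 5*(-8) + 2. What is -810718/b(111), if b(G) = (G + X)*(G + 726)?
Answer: -810718/61101 ≈ -13.268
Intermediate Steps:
X = -38 (X = -40 + 2 = -38)
b(G) = (-38 + G)*(726 + G) (b(G) = (G - 38)*(G + 726) = (-38 + G)*(726 + G))
-810718/b(111) = -810718/(-27588 + 111**2 + 688*111) = -810718/(-27588 + 12321 + 76368) = -810718/61101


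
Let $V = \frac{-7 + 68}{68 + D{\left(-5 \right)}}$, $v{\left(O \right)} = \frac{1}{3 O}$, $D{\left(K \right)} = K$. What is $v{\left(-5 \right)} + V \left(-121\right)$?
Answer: $- \frac{36926}{315} \approx -117.23$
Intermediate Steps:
$v{\left(O \right)} = \frac{1}{3 O}$
$V = \frac{61}{63}$ ($V = \frac{-7 + 68}{68 - 5} = \frac{61}{63} \approx 0.96825$)
$v{\left(-5 \right)} + V \left(-121\right) = \frac{1}{3 \left(-5\right)} + \frac{61}{63} \left(-121\right) = \frac{1}{3} \left(- \frac{1}{5}\right) - \frac{7381}{63} = - \frac{1}{15} - \frac{7381}{63} = - \frac{36926}{315}$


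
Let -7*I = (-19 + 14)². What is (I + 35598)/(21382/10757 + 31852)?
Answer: 2680224877/2398573422 ≈ 1.1174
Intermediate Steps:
I = -25/7 (I = -(-19 + 14)²/7 = -⅐*(-5)² = -⅐*25 = -25/7 ≈ -3.5714)
(I + 35598)/(21382/10757 + 31852) = (-25/7 + 35598)/(21382/10757 + 31852) = 249161/(7*(21382*(1/10757) + 31852)) = 249161/(7*(21382/10757 + 31852)) = 249161/(7*(342653346/10757)) = (249161/7)*(10757/342653346) = 2680224877/2398573422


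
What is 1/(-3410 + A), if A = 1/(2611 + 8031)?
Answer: -10642/36289219 ≈ -0.00029326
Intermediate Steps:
A = 1/10642 ≈ 9.3967e-5
1/(-3410 + A) = 1/(-3410 + 1/10642) = 1/(-36289219/10642) = -10642/36289219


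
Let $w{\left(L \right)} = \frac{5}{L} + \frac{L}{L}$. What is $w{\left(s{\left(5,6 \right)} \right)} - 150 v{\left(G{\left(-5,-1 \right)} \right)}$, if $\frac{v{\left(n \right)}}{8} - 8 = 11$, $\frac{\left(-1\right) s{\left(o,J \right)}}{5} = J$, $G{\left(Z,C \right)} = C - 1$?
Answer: $- \frac{136795}{6} \approx -22799.0$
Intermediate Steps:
$G{\left(Z,C \right)} = -1 + C$
$s{\left(o,J \right)} = - 5 J$
$v{\left(n \right)} = 152$ ($v{\left(n \right)} = 64 + 8 \cdot 11 = 64 + 88 = 152$)
$w{\left(L \right)} = 1 + \frac{5}{L}$ ($w{\left(L \right)} = \frac{5}{L} + 1 = 1 + \frac{5}{L}$)
$w{\left(s{\left(5,6 \right)} \right)} - 150 v{\left(G{\left(-5,-1 \right)} \right)} = \frac{5 - 30}{\left(-5\right) 6} - 22800 = \frac{5 - 30}{-30} - 22800 = \left(- \frac{1}{30}\right) \left(-25\right) - 22800 = \frac{5}{6} - 22800 = - \frac{136795}{6}$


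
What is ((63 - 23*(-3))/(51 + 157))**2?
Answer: 1089/2704 ≈ 0.40274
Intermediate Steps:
((63 - 23*(-3))/(51 + 157))**2 = ((63 + 69)/208)**2 = (132*(1/208))**2 = (33/52)**2 = 1089/2704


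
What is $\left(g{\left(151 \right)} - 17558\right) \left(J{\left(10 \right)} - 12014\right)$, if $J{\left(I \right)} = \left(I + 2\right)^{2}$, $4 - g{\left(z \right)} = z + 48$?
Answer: $210728110$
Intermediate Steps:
$g{\left(z \right)} = -44 - z$ ($g{\left(z \right)} = 4 - \left(z + 48\right) = 4 - \left(48 + z\right) = -44 - z$)
$J{\left(I \right)} = \left(2 + I\right)^{2}$
$\left(g{\left(151 \right)} - 17558\right) \left(J{\left(10 \right)} - 12014\right) = \left(\left(-44 - 151\right) - 17558\right) \left(\left(2 + 10\right)^{2} - 12014\right) = \left(\left(-44 - 151\right) - 17558\right) \left(12^{2} - 12014\right) = \left(-195 - 17558\right) \left(144 - 12014\right) = \left(-17753\right) \left(-11870\right) = 210728110$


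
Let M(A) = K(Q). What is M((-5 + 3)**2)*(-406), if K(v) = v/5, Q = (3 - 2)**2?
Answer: -406/5 ≈ -81.200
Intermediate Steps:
Q = 1 (Q = 1**2 = 1)
K(v) = v/5 (K(v) = v*(1/5) = v/5)
M(A) = 1/5 (M(A) = (1/5)*1 = 1/5)
M((-5 + 3)**2)*(-406) = (1/5)*(-406) = -406/5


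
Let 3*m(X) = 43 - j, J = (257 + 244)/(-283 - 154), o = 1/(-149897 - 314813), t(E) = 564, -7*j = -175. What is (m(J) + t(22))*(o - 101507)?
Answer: -2688765124347/46471 ≈ -5.7859e+7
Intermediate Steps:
j = 25 (j = -⅐*(-175) = 25)
o = -1/464710 (o = 1/(-464710) = -1/464710 ≈ -2.1519e-6)
J = -501/437 (J = 501/(-437) = 501*(-1/437) = -501/437 ≈ -1.1465)
m(X) = 6 (m(X) = (43 - 1*25)/3 = (43 - 25)/3 = (⅓)*18 = 6)
(m(J) + t(22))*(o - 101507) = (6 + 564)*(-1/464710 - 101507) = 570*(-47171317971/464710) = -2688765124347/46471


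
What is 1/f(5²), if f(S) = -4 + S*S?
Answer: 1/621 ≈ 0.0016103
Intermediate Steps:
f(S) = -4 + S²
1/f(5²) = 1/(-4 + (5²)²) = 1/(-4 + 25²) = 1/(-4 + 625) = 1/621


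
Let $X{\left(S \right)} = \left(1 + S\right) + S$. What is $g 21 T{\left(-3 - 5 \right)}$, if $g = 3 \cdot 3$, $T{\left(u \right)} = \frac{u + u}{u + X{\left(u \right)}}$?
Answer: $\frac{3024}{23} \approx 131.48$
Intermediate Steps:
$X{\left(S \right)} = 1 + 2 S$
$T{\left(u \right)} = \frac{2 u}{1 + 3 u}$ ($T{\left(u \right)} = \frac{u + u}{u + \left(1 + 2 u\right)} = \frac{2 u}{1 + 3 u}$)
$g = 9$
$g 21 T{\left(-3 - 5 \right)} = 9 \cdot 21 \frac{2 \left(-3 - 5\right)}{1 + 3 \left(-3 - 5\right)} = 189 \cdot 2 \left(-8\right) \frac{1}{1 + 3 \left(-8\right)} = 189 \cdot 2 \left(-8\right) \frac{1}{1 - 24} = 189 \cdot 2 \left(-8\right) \frac{1}{-23} = 189 \cdot 2 \left(-8\right) \left(- \frac{1}{23}\right) = 189 \cdot \frac{16}{23} = \frac{3024}{23}$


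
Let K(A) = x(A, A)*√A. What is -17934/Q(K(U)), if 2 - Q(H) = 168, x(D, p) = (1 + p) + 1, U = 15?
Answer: 8967/83 ≈ 108.04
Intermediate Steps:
x(D, p) = 2 + p
K(A) = √A*(2 + A) (K(A) = (2 + A)*√A = √A*(2 + A))
Q(H) = -166 (Q(H) = 2 - 1*168 = 2 - 168 = -166)
-17934/Q(K(U)) = -17934/(-166) = -17934*(-1/166) = 8967/83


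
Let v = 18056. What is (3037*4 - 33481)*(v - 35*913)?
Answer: 296507367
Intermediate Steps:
(3037*4 - 33481)*(v - 35*913) = (3037*4 - 33481)*(18056 - 35*913) = (12148 - 33481)*(18056 - 31955) = -21333*(-13899) = 296507367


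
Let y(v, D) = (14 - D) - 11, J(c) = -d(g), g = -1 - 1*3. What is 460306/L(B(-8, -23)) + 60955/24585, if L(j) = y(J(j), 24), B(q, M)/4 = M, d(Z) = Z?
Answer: -107765171/4917 ≈ -21917.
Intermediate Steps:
g = -4 (g = -1 - 3 = -4)
B(q, M) = 4*M
J(c) = 4 (J(c) = -1*(-4) = 4)
y(v, D) = 3 - D
L(j) = -21 (L(j) = 3 - 1*24 = 3 - 24 = -21)
460306/L(B(-8, -23)) + 60955/24585 = 460306/(-21) + 60955/24585 = 460306*(-1/21) + 60955*(1/24585) = -65758/3 + 12191/4917 = -107765171/4917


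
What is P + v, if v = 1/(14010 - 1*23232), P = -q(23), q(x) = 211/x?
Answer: -1945865/212106 ≈ -9.1740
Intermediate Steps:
P = -211/23 ≈ -9.1739
v = -1/9222 (v = 1/(14010 - 23232) = 1/(-9222) = -1/9222 ≈ -0.00010844)
P + v = -211/23 - 1/9222 = -1945865/212106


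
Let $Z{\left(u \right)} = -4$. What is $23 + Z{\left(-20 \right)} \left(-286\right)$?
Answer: $1167$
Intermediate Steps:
$23 + Z{\left(-20 \right)} \left(-286\right) = 23 - -1144 = 23 + 1144 = 1167$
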